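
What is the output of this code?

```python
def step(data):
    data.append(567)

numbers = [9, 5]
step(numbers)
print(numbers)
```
[9, 5, 567]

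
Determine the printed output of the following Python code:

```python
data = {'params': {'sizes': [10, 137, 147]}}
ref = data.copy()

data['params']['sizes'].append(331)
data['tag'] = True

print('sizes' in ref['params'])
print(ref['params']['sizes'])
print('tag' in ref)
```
True
[10, 137, 147, 331]
False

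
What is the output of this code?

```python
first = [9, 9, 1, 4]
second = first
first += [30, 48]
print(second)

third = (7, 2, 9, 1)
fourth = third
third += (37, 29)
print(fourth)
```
[9, 9, 1, 4, 30, 48]
(7, 2, 9, 1)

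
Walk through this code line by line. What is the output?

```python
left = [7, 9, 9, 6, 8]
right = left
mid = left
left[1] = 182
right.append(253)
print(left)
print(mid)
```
[7, 182, 9, 6, 8, 253]
[7, 182, 9, 6, 8, 253]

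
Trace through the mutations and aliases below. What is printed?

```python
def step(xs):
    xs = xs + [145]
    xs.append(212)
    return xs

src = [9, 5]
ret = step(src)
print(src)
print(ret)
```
[9, 5]
[9, 5, 145, 212]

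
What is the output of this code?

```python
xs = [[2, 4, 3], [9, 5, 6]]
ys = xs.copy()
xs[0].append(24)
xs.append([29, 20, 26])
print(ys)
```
[[2, 4, 3, 24], [9, 5, 6]]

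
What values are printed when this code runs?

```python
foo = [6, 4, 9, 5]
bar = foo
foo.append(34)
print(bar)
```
[6, 4, 9, 5, 34]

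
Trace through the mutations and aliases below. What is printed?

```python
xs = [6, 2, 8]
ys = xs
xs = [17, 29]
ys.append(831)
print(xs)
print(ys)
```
[17, 29]
[6, 2, 8, 831]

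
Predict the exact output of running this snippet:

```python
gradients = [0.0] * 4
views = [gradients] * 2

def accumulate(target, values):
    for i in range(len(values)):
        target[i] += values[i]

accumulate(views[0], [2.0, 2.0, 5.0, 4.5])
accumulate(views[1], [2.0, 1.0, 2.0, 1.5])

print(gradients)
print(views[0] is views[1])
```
[4.0, 3.0, 7.0, 6.0]
True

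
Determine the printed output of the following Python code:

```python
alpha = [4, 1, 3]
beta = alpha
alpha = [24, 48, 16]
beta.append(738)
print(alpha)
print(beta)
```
[24, 48, 16]
[4, 1, 3, 738]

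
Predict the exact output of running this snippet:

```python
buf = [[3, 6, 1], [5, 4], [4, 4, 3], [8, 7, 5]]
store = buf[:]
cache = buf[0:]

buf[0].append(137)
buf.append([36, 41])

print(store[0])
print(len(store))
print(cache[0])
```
[3, 6, 1, 137]
4
[3, 6, 1, 137]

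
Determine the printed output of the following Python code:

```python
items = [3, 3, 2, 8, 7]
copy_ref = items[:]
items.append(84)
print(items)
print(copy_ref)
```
[3, 3, 2, 8, 7, 84]
[3, 3, 2, 8, 7]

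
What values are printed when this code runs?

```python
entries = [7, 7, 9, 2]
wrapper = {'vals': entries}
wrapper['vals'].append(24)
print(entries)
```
[7, 7, 9, 2, 24]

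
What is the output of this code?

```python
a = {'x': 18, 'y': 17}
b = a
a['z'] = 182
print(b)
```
{'x': 18, 'y': 17, 'z': 182}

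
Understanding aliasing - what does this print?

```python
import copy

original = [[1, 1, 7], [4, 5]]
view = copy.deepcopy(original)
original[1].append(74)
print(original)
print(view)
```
[[1, 1, 7], [4, 5, 74]]
[[1, 1, 7], [4, 5]]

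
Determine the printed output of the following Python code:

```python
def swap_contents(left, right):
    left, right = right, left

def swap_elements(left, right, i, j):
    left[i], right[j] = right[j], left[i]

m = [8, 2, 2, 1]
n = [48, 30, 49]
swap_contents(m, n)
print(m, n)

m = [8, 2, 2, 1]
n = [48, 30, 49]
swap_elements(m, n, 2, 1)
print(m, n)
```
[8, 2, 2, 1] [48, 30, 49]
[8, 2, 30, 1] [48, 2, 49]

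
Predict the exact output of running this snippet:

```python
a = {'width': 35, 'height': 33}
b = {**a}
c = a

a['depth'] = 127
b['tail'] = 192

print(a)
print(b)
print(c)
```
{'width': 35, 'height': 33, 'depth': 127}
{'width': 35, 'height': 33, 'tail': 192}
{'width': 35, 'height': 33, 'depth': 127}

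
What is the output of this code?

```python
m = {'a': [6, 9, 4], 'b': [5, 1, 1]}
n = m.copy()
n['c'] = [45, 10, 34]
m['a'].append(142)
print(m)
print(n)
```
{'a': [6, 9, 4, 142], 'b': [5, 1, 1]}
{'a': [6, 9, 4, 142], 'b': [5, 1, 1], 'c': [45, 10, 34]}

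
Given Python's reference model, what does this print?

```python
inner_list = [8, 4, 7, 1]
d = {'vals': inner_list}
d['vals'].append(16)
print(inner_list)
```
[8, 4, 7, 1, 16]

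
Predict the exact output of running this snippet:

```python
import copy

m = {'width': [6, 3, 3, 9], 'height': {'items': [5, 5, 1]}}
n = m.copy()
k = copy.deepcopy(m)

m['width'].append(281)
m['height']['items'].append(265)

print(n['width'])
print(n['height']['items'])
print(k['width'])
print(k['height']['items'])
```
[6, 3, 3, 9, 281]
[5, 5, 1, 265]
[6, 3, 3, 9]
[5, 5, 1]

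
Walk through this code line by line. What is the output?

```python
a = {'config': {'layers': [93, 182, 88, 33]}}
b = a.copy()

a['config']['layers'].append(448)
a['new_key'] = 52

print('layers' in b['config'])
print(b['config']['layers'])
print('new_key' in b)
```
True
[93, 182, 88, 33, 448]
False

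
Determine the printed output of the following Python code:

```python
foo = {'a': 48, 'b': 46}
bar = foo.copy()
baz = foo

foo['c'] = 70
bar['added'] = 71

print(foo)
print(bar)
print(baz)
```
{'a': 48, 'b': 46, 'c': 70}
{'a': 48, 'b': 46, 'added': 71}
{'a': 48, 'b': 46, 'c': 70}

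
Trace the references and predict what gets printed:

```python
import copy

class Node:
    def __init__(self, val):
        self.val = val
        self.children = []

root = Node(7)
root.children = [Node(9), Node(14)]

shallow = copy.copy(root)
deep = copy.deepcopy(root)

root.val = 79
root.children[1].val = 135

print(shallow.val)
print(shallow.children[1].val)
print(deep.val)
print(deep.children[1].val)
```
7
135
7
14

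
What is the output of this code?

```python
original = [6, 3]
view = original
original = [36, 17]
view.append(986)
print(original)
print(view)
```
[36, 17]
[6, 3, 986]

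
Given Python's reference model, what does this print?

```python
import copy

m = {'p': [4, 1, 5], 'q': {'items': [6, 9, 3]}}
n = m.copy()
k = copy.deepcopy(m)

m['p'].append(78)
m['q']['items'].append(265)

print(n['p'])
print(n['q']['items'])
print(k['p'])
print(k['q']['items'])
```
[4, 1, 5, 78]
[6, 9, 3, 265]
[4, 1, 5]
[6, 9, 3]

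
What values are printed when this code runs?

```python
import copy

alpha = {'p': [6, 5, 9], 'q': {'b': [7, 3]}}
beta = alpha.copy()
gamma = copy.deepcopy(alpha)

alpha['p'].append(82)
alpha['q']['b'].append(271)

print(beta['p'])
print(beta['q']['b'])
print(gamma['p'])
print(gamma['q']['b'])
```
[6, 5, 9, 82]
[7, 3, 271]
[6, 5, 9]
[7, 3]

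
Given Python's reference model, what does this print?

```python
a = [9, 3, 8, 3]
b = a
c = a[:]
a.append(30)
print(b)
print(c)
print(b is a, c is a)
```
[9, 3, 8, 3, 30]
[9, 3, 8, 3]
True False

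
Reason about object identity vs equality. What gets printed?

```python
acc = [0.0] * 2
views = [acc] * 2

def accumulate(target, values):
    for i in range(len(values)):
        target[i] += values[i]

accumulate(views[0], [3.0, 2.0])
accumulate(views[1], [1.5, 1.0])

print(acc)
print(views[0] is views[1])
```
[4.5, 3.0]
True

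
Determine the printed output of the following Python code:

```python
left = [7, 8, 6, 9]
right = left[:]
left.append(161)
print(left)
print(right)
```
[7, 8, 6, 9, 161]
[7, 8, 6, 9]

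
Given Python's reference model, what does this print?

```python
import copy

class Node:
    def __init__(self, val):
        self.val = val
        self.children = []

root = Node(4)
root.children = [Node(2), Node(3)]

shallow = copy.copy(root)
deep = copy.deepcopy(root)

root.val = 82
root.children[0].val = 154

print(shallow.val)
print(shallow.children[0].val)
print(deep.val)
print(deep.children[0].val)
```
4
154
4
2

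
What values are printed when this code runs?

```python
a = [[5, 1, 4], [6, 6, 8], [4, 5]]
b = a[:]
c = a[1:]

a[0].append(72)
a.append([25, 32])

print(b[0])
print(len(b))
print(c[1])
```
[5, 1, 4, 72]
3
[4, 5]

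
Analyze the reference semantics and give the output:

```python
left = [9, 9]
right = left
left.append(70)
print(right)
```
[9, 9, 70]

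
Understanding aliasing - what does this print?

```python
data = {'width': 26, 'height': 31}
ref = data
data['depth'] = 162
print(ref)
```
{'width': 26, 'height': 31, 'depth': 162}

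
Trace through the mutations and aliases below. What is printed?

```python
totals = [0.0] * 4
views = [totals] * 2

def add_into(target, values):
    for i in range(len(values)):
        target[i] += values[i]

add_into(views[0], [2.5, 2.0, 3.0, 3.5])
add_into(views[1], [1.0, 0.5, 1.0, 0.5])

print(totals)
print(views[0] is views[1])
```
[3.5, 2.5, 4.0, 4.0]
True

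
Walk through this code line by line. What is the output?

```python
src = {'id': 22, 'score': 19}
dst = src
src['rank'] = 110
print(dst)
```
{'id': 22, 'score': 19, 'rank': 110}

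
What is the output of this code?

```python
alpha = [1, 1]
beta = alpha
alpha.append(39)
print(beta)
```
[1, 1, 39]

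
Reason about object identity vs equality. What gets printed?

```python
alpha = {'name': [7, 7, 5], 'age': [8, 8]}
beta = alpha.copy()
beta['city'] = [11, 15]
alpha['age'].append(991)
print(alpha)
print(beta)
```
{'name': [7, 7, 5], 'age': [8, 8, 991]}
{'name': [7, 7, 5], 'age': [8, 8, 991], 'city': [11, 15]}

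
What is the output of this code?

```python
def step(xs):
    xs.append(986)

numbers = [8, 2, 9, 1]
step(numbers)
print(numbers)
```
[8, 2, 9, 1, 986]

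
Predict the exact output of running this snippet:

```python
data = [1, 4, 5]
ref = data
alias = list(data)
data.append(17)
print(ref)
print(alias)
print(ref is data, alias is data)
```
[1, 4, 5, 17]
[1, 4, 5]
True False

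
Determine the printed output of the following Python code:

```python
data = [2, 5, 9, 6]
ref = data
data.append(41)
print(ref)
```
[2, 5, 9, 6, 41]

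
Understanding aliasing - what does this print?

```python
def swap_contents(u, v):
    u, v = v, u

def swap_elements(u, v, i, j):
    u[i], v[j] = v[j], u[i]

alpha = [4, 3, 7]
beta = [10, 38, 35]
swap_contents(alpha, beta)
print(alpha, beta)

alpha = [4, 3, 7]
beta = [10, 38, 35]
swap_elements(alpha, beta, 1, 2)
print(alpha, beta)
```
[4, 3, 7] [10, 38, 35]
[4, 35, 7] [10, 38, 3]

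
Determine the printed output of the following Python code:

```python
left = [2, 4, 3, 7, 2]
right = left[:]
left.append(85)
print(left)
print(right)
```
[2, 4, 3, 7, 2, 85]
[2, 4, 3, 7, 2]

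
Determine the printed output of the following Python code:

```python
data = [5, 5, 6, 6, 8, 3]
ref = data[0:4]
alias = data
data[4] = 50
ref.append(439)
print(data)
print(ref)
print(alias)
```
[5, 5, 6, 6, 50, 3]
[5, 5, 6, 6, 439]
[5, 5, 6, 6, 50, 3]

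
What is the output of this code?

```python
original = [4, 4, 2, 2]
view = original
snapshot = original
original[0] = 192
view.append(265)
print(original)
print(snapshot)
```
[192, 4, 2, 2, 265]
[192, 4, 2, 2, 265]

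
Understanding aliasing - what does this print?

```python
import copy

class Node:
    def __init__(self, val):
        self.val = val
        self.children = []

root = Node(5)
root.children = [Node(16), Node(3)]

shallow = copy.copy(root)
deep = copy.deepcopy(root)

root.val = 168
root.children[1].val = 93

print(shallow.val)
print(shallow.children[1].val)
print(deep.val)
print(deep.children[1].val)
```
5
93
5
3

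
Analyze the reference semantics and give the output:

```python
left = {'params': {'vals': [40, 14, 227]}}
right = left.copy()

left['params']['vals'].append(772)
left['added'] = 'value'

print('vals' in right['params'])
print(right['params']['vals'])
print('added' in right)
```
True
[40, 14, 227, 772]
False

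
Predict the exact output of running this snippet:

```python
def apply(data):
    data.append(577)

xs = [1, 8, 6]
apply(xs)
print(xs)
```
[1, 8, 6, 577]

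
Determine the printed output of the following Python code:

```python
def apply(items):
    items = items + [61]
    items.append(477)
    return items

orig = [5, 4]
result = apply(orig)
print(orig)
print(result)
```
[5, 4]
[5, 4, 61, 477]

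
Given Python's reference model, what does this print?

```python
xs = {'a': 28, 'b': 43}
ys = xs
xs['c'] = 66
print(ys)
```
{'a': 28, 'b': 43, 'c': 66}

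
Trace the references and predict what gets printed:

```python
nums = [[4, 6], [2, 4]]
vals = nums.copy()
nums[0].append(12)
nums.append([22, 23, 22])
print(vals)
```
[[4, 6, 12], [2, 4]]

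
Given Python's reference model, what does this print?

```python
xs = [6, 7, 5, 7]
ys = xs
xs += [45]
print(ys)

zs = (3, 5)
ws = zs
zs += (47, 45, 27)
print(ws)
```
[6, 7, 5, 7, 45]
(3, 5)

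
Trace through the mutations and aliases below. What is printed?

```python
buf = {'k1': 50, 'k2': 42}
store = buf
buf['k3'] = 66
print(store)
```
{'k1': 50, 'k2': 42, 'k3': 66}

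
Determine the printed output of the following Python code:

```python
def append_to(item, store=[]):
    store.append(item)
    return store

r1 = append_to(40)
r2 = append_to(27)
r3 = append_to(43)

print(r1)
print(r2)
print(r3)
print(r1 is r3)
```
[40, 27, 43]
[40, 27, 43]
[40, 27, 43]
True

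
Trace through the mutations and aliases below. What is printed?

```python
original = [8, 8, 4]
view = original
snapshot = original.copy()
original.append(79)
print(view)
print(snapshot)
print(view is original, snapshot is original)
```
[8, 8, 4, 79]
[8, 8, 4]
True False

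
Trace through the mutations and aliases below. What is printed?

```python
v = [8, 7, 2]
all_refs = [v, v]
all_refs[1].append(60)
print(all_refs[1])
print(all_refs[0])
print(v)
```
[8, 7, 2, 60]
[8, 7, 2, 60]
[8, 7, 2, 60]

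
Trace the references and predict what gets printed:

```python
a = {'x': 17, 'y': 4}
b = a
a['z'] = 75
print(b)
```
{'x': 17, 'y': 4, 'z': 75}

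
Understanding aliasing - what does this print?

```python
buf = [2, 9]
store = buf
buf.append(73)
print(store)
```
[2, 9, 73]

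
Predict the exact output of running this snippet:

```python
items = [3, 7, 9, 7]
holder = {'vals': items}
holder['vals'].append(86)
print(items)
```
[3, 7, 9, 7, 86]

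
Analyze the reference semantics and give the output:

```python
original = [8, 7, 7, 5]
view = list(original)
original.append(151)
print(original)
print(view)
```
[8, 7, 7, 5, 151]
[8, 7, 7, 5]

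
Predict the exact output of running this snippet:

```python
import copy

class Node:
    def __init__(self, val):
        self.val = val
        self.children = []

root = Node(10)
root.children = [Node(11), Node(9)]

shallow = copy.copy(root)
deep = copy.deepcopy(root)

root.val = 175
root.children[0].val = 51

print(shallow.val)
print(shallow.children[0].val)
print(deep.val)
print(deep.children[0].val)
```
10
51
10
11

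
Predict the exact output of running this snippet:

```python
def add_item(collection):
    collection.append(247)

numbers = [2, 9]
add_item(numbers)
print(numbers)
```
[2, 9, 247]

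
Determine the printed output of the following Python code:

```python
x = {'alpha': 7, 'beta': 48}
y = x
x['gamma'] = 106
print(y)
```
{'alpha': 7, 'beta': 48, 'gamma': 106}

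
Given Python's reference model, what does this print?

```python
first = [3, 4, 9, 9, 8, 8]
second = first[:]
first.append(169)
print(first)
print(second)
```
[3, 4, 9, 9, 8, 8, 169]
[3, 4, 9, 9, 8, 8]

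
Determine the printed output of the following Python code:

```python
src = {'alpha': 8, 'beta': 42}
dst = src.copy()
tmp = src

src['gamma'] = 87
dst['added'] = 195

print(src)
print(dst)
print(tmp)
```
{'alpha': 8, 'beta': 42, 'gamma': 87}
{'alpha': 8, 'beta': 42, 'added': 195}
{'alpha': 8, 'beta': 42, 'gamma': 87}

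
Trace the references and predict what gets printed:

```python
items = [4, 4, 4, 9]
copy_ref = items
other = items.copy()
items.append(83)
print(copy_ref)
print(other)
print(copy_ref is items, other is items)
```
[4, 4, 4, 9, 83]
[4, 4, 4, 9]
True False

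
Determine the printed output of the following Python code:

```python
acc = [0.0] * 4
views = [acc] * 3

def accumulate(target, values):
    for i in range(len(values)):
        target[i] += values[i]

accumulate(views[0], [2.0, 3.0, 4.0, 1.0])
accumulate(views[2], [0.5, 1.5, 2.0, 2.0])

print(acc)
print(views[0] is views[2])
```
[2.5, 4.5, 6.0, 3.0]
True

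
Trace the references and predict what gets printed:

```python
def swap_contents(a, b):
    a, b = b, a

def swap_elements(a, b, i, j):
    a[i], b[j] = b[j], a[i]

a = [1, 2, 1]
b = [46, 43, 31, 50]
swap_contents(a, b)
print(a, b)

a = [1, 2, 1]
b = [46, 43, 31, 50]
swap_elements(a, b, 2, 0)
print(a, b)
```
[1, 2, 1] [46, 43, 31, 50]
[1, 2, 46] [1, 43, 31, 50]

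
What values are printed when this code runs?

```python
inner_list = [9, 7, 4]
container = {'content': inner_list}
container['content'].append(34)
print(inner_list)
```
[9, 7, 4, 34]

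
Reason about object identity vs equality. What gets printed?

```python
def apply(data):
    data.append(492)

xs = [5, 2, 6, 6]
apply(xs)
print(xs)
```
[5, 2, 6, 6, 492]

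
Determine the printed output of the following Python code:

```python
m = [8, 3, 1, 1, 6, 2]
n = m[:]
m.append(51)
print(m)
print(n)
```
[8, 3, 1, 1, 6, 2, 51]
[8, 3, 1, 1, 6, 2]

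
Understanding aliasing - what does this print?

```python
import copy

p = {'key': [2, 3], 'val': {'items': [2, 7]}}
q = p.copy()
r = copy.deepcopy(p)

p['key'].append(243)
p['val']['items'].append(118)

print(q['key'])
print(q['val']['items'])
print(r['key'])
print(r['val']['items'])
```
[2, 3, 243]
[2, 7, 118]
[2, 3]
[2, 7]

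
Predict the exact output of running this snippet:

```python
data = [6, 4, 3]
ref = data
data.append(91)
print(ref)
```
[6, 4, 3, 91]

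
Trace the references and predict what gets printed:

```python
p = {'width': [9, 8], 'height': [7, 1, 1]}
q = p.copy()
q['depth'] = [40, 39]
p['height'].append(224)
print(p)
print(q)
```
{'width': [9, 8], 'height': [7, 1, 1, 224]}
{'width': [9, 8], 'height': [7, 1, 1, 224], 'depth': [40, 39]}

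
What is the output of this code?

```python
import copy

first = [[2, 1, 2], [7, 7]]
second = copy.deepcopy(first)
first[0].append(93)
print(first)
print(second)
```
[[2, 1, 2, 93], [7, 7]]
[[2, 1, 2], [7, 7]]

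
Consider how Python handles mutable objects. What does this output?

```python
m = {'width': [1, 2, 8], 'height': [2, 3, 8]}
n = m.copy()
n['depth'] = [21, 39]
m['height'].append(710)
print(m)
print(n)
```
{'width': [1, 2, 8], 'height': [2, 3, 8, 710]}
{'width': [1, 2, 8], 'height': [2, 3, 8, 710], 'depth': [21, 39]}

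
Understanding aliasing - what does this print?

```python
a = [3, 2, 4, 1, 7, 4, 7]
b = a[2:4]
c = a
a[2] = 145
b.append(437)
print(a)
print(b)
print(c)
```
[3, 2, 145, 1, 7, 4, 7]
[4, 1, 437]
[3, 2, 145, 1, 7, 4, 7]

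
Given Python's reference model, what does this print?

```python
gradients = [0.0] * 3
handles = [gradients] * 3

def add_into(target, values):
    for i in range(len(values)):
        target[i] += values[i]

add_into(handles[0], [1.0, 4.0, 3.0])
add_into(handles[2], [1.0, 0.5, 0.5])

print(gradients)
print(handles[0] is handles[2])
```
[2.0, 4.5, 3.5]
True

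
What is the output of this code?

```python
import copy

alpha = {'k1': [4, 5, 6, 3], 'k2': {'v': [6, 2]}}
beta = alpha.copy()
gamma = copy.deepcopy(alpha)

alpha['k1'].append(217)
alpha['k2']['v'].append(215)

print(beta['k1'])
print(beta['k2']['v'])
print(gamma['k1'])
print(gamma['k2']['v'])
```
[4, 5, 6, 3, 217]
[6, 2, 215]
[4, 5, 6, 3]
[6, 2]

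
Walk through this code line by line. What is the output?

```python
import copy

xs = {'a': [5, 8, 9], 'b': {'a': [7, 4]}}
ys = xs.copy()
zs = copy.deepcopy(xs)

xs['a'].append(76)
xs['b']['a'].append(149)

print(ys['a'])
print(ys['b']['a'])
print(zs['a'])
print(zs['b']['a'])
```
[5, 8, 9, 76]
[7, 4, 149]
[5, 8, 9]
[7, 4]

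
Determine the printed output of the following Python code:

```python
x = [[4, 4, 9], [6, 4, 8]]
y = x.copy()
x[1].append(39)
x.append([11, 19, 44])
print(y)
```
[[4, 4, 9], [6, 4, 8, 39]]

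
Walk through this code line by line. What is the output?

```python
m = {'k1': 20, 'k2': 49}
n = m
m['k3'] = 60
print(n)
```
{'k1': 20, 'k2': 49, 'k3': 60}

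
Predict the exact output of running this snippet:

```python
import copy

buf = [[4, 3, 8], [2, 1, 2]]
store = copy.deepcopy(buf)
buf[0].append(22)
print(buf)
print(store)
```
[[4, 3, 8, 22], [2, 1, 2]]
[[4, 3, 8], [2, 1, 2]]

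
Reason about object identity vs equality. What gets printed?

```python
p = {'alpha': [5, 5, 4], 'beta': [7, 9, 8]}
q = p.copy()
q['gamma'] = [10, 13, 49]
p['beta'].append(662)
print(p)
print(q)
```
{'alpha': [5, 5, 4], 'beta': [7, 9, 8, 662]}
{'alpha': [5, 5, 4], 'beta': [7, 9, 8, 662], 'gamma': [10, 13, 49]}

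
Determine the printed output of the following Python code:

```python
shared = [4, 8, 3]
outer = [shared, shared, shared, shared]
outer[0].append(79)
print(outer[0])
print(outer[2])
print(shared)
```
[4, 8, 3, 79]
[4, 8, 3, 79]
[4, 8, 3, 79]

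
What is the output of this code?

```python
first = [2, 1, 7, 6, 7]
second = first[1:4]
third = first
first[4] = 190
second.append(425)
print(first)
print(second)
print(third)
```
[2, 1, 7, 6, 190]
[1, 7, 6, 425]
[2, 1, 7, 6, 190]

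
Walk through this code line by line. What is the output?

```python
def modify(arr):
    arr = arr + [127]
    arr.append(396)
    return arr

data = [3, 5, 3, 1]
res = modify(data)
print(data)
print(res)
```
[3, 5, 3, 1]
[3, 5, 3, 1, 127, 396]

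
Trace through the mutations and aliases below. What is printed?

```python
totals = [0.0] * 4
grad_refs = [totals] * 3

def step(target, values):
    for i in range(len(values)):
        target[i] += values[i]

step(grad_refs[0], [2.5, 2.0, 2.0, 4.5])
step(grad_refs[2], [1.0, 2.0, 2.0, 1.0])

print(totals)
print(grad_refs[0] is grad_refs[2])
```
[3.5, 4.0, 4.0, 5.5]
True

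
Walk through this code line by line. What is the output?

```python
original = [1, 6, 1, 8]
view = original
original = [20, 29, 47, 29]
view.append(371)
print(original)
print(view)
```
[20, 29, 47, 29]
[1, 6, 1, 8, 371]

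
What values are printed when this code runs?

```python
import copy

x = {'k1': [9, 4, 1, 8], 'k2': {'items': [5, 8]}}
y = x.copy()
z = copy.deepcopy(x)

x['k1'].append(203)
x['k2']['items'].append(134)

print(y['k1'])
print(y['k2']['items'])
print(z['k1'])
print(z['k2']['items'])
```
[9, 4, 1, 8, 203]
[5, 8, 134]
[9, 4, 1, 8]
[5, 8]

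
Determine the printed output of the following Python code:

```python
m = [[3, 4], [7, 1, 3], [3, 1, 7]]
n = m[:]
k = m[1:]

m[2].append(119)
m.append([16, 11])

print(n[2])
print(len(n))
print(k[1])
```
[3, 1, 7, 119]
3
[3, 1, 7, 119]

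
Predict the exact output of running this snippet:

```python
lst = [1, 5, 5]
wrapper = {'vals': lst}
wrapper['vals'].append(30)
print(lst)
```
[1, 5, 5, 30]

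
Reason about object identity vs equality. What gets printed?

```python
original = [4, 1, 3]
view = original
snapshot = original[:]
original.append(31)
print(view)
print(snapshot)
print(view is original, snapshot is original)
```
[4, 1, 3, 31]
[4, 1, 3]
True False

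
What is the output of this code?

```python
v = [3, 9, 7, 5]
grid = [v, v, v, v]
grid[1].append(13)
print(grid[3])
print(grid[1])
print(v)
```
[3, 9, 7, 5, 13]
[3, 9, 7, 5, 13]
[3, 9, 7, 5, 13]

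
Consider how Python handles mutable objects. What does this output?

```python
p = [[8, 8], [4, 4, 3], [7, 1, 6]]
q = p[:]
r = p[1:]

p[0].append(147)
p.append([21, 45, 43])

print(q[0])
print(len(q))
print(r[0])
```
[8, 8, 147]
3
[4, 4, 3]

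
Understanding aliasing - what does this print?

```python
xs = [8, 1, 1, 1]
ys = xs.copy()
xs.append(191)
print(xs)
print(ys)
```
[8, 1, 1, 1, 191]
[8, 1, 1, 1]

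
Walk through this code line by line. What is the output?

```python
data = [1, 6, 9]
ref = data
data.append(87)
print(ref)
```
[1, 6, 9, 87]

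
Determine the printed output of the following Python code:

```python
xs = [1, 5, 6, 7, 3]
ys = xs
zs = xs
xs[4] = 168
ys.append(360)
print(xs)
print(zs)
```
[1, 5, 6, 7, 168, 360]
[1, 5, 6, 7, 168, 360]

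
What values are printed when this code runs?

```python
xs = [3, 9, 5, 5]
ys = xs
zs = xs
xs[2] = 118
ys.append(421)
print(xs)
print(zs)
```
[3, 9, 118, 5, 421]
[3, 9, 118, 5, 421]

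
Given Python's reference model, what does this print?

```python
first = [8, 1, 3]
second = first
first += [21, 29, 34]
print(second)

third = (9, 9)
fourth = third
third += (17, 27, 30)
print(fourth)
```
[8, 1, 3, 21, 29, 34]
(9, 9)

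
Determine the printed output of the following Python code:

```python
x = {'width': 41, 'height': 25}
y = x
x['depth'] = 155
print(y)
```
{'width': 41, 'height': 25, 'depth': 155}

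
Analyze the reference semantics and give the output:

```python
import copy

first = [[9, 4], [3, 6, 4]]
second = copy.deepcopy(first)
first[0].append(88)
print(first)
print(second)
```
[[9, 4, 88], [3, 6, 4]]
[[9, 4], [3, 6, 4]]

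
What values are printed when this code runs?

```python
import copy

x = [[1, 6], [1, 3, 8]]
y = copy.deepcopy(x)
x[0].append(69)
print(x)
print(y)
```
[[1, 6, 69], [1, 3, 8]]
[[1, 6], [1, 3, 8]]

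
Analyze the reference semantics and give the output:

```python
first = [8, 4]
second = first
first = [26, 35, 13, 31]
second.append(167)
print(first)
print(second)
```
[26, 35, 13, 31]
[8, 4, 167]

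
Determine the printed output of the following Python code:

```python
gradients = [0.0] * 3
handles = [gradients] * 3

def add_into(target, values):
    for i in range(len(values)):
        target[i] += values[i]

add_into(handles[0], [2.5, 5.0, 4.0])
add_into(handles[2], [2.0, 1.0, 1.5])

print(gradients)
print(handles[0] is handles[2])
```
[4.5, 6.0, 5.5]
True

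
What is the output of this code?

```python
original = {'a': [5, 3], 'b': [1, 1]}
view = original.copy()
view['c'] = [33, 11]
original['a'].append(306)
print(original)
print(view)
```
{'a': [5, 3, 306], 'b': [1, 1]}
{'a': [5, 3, 306], 'b': [1, 1], 'c': [33, 11]}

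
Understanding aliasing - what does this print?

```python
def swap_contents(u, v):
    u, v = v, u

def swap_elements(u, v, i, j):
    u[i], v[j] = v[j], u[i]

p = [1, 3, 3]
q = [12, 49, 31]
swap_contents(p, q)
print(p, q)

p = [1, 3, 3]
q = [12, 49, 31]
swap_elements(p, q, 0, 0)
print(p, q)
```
[1, 3, 3] [12, 49, 31]
[12, 3, 3] [1, 49, 31]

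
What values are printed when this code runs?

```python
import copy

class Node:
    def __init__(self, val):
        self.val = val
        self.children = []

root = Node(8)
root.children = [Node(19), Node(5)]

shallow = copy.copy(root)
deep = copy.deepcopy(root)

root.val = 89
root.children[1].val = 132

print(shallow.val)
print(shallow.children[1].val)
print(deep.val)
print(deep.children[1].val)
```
8
132
8
5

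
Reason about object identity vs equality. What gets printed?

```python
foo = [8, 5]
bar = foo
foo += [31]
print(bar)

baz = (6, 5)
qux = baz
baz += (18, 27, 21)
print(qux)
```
[8, 5, 31]
(6, 5)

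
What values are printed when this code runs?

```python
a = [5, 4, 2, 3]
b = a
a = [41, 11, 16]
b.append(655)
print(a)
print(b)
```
[41, 11, 16]
[5, 4, 2, 3, 655]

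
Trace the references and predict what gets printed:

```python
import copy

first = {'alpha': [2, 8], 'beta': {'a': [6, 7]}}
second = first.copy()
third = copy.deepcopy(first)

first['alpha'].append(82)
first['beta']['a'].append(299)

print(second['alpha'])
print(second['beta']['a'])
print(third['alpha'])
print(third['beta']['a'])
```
[2, 8, 82]
[6, 7, 299]
[2, 8]
[6, 7]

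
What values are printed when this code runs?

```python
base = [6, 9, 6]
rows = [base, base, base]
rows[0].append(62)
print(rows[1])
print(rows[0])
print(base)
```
[6, 9, 6, 62]
[6, 9, 6, 62]
[6, 9, 6, 62]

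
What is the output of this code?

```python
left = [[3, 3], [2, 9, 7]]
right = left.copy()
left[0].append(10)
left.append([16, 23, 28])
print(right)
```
[[3, 3, 10], [2, 9, 7]]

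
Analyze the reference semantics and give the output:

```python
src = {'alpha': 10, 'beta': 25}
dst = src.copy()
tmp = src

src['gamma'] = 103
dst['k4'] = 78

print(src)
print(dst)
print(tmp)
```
{'alpha': 10, 'beta': 25, 'gamma': 103}
{'alpha': 10, 'beta': 25, 'k4': 78}
{'alpha': 10, 'beta': 25, 'gamma': 103}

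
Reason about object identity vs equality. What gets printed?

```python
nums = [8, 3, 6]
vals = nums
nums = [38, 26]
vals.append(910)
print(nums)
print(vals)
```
[38, 26]
[8, 3, 6, 910]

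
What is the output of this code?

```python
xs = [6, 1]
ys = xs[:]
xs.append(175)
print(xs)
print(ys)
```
[6, 1, 175]
[6, 1]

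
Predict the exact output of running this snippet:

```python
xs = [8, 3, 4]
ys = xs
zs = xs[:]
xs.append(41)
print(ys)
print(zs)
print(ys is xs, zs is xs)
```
[8, 3, 4, 41]
[8, 3, 4]
True False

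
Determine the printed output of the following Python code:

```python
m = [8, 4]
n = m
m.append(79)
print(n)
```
[8, 4, 79]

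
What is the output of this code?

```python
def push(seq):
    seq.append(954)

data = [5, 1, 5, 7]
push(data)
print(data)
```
[5, 1, 5, 7, 954]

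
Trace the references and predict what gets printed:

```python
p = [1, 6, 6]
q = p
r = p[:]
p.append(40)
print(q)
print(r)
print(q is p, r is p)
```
[1, 6, 6, 40]
[1, 6, 6]
True False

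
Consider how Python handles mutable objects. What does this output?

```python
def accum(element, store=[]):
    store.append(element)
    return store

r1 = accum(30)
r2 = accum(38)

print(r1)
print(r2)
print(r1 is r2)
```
[30, 38]
[30, 38]
True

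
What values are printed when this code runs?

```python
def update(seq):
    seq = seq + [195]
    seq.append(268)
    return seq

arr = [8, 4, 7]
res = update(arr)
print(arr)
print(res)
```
[8, 4, 7]
[8, 4, 7, 195, 268]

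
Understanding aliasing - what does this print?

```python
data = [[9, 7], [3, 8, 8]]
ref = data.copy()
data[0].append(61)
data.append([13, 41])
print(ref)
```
[[9, 7, 61], [3, 8, 8]]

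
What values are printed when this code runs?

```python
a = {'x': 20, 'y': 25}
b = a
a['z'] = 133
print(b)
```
{'x': 20, 'y': 25, 'z': 133}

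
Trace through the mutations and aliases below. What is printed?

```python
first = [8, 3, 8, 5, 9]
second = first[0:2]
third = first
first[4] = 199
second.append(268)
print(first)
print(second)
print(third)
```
[8, 3, 8, 5, 199]
[8, 3, 268]
[8, 3, 8, 5, 199]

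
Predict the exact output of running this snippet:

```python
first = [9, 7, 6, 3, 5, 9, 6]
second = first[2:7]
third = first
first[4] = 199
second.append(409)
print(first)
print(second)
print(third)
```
[9, 7, 6, 3, 199, 9, 6]
[6, 3, 5, 9, 6, 409]
[9, 7, 6, 3, 199, 9, 6]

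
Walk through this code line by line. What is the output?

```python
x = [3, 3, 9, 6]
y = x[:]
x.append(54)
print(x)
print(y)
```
[3, 3, 9, 6, 54]
[3, 3, 9, 6]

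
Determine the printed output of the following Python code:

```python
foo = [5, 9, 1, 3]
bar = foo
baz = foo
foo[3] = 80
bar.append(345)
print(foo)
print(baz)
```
[5, 9, 1, 80, 345]
[5, 9, 1, 80, 345]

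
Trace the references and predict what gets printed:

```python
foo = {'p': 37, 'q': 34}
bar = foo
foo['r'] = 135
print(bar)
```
{'p': 37, 'q': 34, 'r': 135}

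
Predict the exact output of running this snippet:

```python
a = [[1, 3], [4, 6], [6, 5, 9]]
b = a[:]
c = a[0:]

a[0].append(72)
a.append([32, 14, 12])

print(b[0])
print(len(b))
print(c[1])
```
[1, 3, 72]
3
[4, 6]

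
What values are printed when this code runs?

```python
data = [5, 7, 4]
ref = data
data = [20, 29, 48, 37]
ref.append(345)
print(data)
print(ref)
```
[20, 29, 48, 37]
[5, 7, 4, 345]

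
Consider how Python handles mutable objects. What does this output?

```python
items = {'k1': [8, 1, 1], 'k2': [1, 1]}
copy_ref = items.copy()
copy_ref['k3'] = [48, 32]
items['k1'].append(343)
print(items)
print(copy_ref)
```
{'k1': [8, 1, 1, 343], 'k2': [1, 1]}
{'k1': [8, 1, 1, 343], 'k2': [1, 1], 'k3': [48, 32]}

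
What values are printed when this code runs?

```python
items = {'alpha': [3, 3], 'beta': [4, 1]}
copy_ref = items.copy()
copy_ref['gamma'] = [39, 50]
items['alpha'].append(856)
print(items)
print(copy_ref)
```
{'alpha': [3, 3, 856], 'beta': [4, 1]}
{'alpha': [3, 3, 856], 'beta': [4, 1], 'gamma': [39, 50]}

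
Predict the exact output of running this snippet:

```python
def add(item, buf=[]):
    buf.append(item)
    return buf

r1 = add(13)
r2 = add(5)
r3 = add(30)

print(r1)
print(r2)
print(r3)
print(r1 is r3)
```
[13, 5, 30]
[13, 5, 30]
[13, 5, 30]
True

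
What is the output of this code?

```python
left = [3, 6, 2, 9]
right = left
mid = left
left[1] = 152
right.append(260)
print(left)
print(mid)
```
[3, 152, 2, 9, 260]
[3, 152, 2, 9, 260]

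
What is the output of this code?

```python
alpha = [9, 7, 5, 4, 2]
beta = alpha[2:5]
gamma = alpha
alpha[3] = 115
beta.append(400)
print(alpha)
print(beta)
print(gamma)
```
[9, 7, 5, 115, 2]
[5, 4, 2, 400]
[9, 7, 5, 115, 2]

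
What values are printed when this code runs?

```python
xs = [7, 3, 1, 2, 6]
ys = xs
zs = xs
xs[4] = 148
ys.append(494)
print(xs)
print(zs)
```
[7, 3, 1, 2, 148, 494]
[7, 3, 1, 2, 148, 494]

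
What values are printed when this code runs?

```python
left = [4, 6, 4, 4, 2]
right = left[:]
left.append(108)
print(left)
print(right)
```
[4, 6, 4, 4, 2, 108]
[4, 6, 4, 4, 2]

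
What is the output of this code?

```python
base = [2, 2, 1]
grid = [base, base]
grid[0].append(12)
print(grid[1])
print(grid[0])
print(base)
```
[2, 2, 1, 12]
[2, 2, 1, 12]
[2, 2, 1, 12]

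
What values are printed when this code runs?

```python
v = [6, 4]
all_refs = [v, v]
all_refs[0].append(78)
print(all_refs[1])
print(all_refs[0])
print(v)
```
[6, 4, 78]
[6, 4, 78]
[6, 4, 78]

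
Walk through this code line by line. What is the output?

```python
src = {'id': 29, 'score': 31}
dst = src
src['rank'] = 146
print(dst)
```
{'id': 29, 'score': 31, 'rank': 146}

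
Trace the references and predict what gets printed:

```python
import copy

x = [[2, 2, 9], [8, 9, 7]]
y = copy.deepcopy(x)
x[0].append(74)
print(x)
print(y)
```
[[2, 2, 9, 74], [8, 9, 7]]
[[2, 2, 9], [8, 9, 7]]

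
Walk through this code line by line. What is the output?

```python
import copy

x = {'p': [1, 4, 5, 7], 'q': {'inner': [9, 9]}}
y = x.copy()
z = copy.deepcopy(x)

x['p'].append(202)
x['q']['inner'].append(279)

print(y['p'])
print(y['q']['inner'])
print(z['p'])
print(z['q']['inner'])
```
[1, 4, 5, 7, 202]
[9, 9, 279]
[1, 4, 5, 7]
[9, 9]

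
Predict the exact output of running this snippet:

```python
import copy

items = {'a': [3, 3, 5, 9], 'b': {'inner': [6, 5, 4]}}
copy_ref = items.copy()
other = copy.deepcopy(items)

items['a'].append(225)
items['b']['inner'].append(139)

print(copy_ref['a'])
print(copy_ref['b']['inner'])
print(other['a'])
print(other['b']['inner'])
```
[3, 3, 5, 9, 225]
[6, 5, 4, 139]
[3, 3, 5, 9]
[6, 5, 4]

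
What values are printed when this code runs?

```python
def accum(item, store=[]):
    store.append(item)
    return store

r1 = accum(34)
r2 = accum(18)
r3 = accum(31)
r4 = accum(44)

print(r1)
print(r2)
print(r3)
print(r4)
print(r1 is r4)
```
[34, 18, 31, 44]
[34, 18, 31, 44]
[34, 18, 31, 44]
[34, 18, 31, 44]
True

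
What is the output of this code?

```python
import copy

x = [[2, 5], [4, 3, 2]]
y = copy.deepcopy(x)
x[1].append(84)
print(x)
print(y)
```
[[2, 5], [4, 3, 2, 84]]
[[2, 5], [4, 3, 2]]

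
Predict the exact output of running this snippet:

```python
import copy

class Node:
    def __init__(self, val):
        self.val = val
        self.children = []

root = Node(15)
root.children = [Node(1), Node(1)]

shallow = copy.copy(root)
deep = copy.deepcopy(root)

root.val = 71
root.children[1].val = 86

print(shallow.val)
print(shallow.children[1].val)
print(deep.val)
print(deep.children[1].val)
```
15
86
15
1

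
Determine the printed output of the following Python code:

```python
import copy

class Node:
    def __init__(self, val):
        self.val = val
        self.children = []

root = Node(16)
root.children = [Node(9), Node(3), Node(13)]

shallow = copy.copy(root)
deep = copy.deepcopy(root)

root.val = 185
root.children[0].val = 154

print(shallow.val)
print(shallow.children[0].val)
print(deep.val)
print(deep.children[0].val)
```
16
154
16
9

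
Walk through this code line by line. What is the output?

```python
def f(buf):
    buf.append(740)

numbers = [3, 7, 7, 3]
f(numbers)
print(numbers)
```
[3, 7, 7, 3, 740]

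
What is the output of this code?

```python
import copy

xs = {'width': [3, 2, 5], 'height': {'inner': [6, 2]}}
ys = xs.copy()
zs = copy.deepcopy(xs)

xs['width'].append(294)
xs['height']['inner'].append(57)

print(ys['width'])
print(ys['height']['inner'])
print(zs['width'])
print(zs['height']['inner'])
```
[3, 2, 5, 294]
[6, 2, 57]
[3, 2, 5]
[6, 2]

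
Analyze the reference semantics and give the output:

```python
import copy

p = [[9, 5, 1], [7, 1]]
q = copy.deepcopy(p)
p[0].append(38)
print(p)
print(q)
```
[[9, 5, 1, 38], [7, 1]]
[[9, 5, 1], [7, 1]]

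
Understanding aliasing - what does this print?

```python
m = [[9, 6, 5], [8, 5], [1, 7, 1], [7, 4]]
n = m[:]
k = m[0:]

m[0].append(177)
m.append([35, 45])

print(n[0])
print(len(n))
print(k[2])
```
[9, 6, 5, 177]
4
[1, 7, 1]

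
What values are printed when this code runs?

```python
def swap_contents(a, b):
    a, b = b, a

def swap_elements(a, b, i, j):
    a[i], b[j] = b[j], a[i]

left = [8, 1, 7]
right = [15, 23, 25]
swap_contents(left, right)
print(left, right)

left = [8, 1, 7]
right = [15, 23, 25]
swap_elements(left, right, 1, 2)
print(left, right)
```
[8, 1, 7] [15, 23, 25]
[8, 25, 7] [15, 23, 1]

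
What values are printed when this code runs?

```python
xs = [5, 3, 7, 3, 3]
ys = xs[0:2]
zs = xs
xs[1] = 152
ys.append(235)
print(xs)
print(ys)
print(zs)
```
[5, 152, 7, 3, 3]
[5, 3, 235]
[5, 152, 7, 3, 3]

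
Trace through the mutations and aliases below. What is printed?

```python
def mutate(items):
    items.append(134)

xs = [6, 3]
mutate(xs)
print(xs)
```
[6, 3, 134]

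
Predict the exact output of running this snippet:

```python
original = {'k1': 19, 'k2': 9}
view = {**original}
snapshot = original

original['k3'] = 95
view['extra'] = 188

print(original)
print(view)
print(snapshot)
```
{'k1': 19, 'k2': 9, 'k3': 95}
{'k1': 19, 'k2': 9, 'extra': 188}
{'k1': 19, 'k2': 9, 'k3': 95}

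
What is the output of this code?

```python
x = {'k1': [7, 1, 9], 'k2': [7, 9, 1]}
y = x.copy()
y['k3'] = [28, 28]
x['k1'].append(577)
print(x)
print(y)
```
{'k1': [7, 1, 9, 577], 'k2': [7, 9, 1]}
{'k1': [7, 1, 9, 577], 'k2': [7, 9, 1], 'k3': [28, 28]}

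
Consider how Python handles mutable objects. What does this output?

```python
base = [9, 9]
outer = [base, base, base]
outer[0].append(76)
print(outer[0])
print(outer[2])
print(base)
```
[9, 9, 76]
[9, 9, 76]
[9, 9, 76]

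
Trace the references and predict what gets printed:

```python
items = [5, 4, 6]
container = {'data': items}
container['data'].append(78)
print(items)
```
[5, 4, 6, 78]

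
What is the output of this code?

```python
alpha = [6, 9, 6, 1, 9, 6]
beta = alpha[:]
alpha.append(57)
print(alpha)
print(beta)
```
[6, 9, 6, 1, 9, 6, 57]
[6, 9, 6, 1, 9, 6]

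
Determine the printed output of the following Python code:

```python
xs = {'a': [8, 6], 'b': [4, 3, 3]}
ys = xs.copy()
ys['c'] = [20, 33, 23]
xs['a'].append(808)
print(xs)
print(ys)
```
{'a': [8, 6, 808], 'b': [4, 3, 3]}
{'a': [8, 6, 808], 'b': [4, 3, 3], 'c': [20, 33, 23]}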